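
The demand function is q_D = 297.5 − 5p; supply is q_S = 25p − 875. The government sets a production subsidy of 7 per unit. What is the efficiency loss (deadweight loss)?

102.08

In inverse form: demand p = 59.5 − 0.2q, supply p = 35 + 0.04q.
Competitive equilibrium: 59.5 − 0.2q = 35 + 0.04q → q* = 102.0833, p* = 39.0833.
The subsidy lowers effective supply by 7: p = 28 + 0.04q.
New quantity: 59.5 − 0.2q = 28 + 0.04q → q' = 131.25.
Overproduction Δq = 131.25 − 102.0833 = 29.1667; wedge = subsidy = 7.
Deadweight loss = ½ × 29.1667 × 7 = 102.08.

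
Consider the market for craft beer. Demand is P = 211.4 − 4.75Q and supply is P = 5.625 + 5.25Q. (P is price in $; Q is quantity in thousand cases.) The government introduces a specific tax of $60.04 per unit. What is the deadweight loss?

Competitive equilibrium: 211.4 − 4.75Q = 5.625 + 5.25Q → Q* = 20.5775, P* = 113.6569.
With the tax, the buyer price exceeds the seller price by 60.04: (211.4 − 4.75Q) − (5.625 + 5.25Q) = 60.04 → Q' = 14.5735.
ΔQ = 20.5775 − 14.5735 = 6.004; the wedge equals the tax, 60.04.
Welfare loss = ½ × 6.004 × 60.04 = $180.24 thousand.

$180.24 thousand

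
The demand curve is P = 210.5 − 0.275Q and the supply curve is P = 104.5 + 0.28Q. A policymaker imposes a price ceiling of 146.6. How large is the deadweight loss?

Competitive equilibrium: 210.5 − 0.275Q = 104.5 + 0.28Q → Q* = 190.991, P* = 157.9775.
At the ceiling P = 146.6, quantity supplied = (146.6 − 104.5)/0.28 = 150.3571.
Willingness to pay at Q' = 150.3571: 210.5 − 0.275·150.3571 = 169.1518.
ΔQ = 190.991 − 150.3571 = 40.6339; wedge = 169.1518 − 146.6 = 22.5518.
DWL = ½ × 40.6339 × 22.5518 = 458.18.

458.18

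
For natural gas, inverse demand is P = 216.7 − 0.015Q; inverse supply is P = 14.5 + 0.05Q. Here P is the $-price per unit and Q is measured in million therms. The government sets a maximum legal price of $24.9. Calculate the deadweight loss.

$273847.25 million

Competitive equilibrium: 216.7 − 0.015Q = 14.5 + 0.05Q → Q* = 3110.7692, P* = 170.0385.
At the ceiling P = 24.9, quantity supplied = (24.9 − 14.5)/0.05 = 208.
Willingness to pay at Q' = 208: 216.7 − 0.015·208 = 213.58.
ΔQ = 3110.7692 − 208 = 2902.7692; wedge = 213.58 − 24.9 = 188.68.
DWL = ½ × 2902.7692 × 188.68 = $273847.25 million.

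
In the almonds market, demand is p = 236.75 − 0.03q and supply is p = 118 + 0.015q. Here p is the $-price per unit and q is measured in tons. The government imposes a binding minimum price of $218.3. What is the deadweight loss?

$92162.84

Competitive equilibrium: 236.75 − 0.03q = 118 + 0.015q → q* = 2638.8889, p* = 157.5833.
At the floor p = 218.3, quantity demanded = (236.75 − 218.3)/0.03 = 615.
Sellers' marginal cost at q' = 615: 118 + 0.015·615 = 127.225.
Δq = 2638.8889 − 615 = 2023.8889; wedge = 218.3 − 127.225 = 91.075.
Deadweight loss = ½ × 2023.8889 × 91.075 = $92162.84.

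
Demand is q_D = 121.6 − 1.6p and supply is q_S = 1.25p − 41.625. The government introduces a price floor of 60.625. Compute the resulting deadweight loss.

In inverse form: demand p = 76 − 0.625q, supply p = 33.3 + 0.8q.
Competitive equilibrium: 76 − 0.625q = 33.3 + 0.8q → q* = 29.9649, p* = 57.2719.
At the floor p = 60.625, quantity demanded = (76 − 60.625)/0.625 = 24.6.
Sellers' marginal cost at q' = 24.6: 33.3 + 0.8·24.6 = 52.98.
Δq = 29.9649 − 24.6 = 5.3649; wedge = 60.625 − 52.98 = 7.645.
Welfare loss = ½ × 5.3649 × 7.645 = 20.51.

20.51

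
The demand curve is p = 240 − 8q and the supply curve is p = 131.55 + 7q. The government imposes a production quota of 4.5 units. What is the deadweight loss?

55.90

Competitive equilibrium: 240 − 8q = 131.55 + 7q → q* = 7.23, p* = 182.16.
At q = 4.5: demand price = 240 − 8·4.5 = 204; supply price = 131.55 + 7·4.5 = 163.05.
Δq = 7.23 − 4.5 = 2.73; wedge = 204 − 163.05 = 40.95.
DWL = ½ × 2.73 × 40.95 = 55.90.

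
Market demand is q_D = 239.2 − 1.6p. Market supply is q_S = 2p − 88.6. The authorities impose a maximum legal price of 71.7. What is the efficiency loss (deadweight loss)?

842.93

In inverse form: demand p = 149.5 − 0.625q, supply p = 44.3 + 0.5q.
Competitive equilibrium: 149.5 − 0.625q = 44.3 + 0.5q → q* = 93.5111, p* = 91.0556.
At the ceiling p = 71.7, quantity supplied = (71.7 − 44.3)/0.5 = 54.8.
Willingness to pay at q' = 54.8: 149.5 − 0.625·54.8 = 115.25.
Δq = 93.5111 − 54.8 = 38.7111; wedge = 115.25 − 71.7 = 43.55.
The triangle = ½ × 38.7111 × 43.55 = 842.93.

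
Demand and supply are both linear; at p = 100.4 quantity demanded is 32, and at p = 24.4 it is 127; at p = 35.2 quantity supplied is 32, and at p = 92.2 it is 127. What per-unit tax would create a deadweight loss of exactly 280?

Demand slope = (24.4 − 100.4)/(127 − 32) = −0.8, so p = 126 − 0.8q.
Supply slope = (92.2 − 35.2)/(127 − 32) = 0.6, so p = 16 + 0.6q.
Competitive equilibrium: 126 − 0.8q = 16 + 0.6q → q* = 78.5714, p* = 63.1429.
A tax t gives Δq = t/1.4 and wedge t, so DWL = t²/2.8.
t²/2.8 = 280 → t² = 784 → t = 28.

28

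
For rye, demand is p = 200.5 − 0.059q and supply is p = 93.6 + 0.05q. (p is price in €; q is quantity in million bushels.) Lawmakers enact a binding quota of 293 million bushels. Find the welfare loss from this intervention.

€25777.30 million

Competitive equilibrium: 200.5 − 0.059q = 93.6 + 0.05q → q* = 980.7339, p* = 142.6367.
At q = 293: demand price = 200.5 − 0.059·293 = 183.213; supply price = 93.6 + 0.05·293 = 108.25.
Δq = 980.7339 − 293 = 687.7339; wedge = 183.213 − 108.25 = 74.963.
Deadweight loss = ½ × 687.7339 × 74.963 = €25777.30 million.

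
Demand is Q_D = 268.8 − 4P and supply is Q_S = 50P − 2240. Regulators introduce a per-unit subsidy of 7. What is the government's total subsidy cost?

In inverse form: demand P = 67.2 − 0.25Q, supply P = 44.8 + 0.02Q.
Competitive equilibrium: 67.2 − 0.25Q = 44.8 + 0.02Q → Q* = 82.963, P* = 46.4593.
The subsidy lowers effective supply by 7: P = 37.8 + 0.02Q.
New quantity: 67.2 − 0.25Q = 37.8 + 0.02Q → Q' = 108.8889.
Total subsidy cost = 7 × 108.8889 = 762.22.

762.22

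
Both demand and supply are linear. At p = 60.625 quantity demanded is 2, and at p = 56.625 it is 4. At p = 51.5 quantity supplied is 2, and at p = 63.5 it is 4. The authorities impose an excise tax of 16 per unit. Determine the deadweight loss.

Demand slope = (56.625 − 60.625)/(4 − 2) = −2, so p = 64.625 − 2q.
Supply slope = (63.5 − 51.5)/(4 − 2) = 6, so p = 39.5 + 6q.
Competitive equilibrium: 64.625 − 2q = 39.5 + 6q → q* = 3.1406, p* = 58.3438.
With the tax, the buyer price exceeds the seller price by 16: (64.625 − 2q) − (39.5 + 6q) = 16 → q' = 1.1406.
Δq = 3.1406 − 1.1406 = 2; the wedge equals the tax, 16.
The triangle = ½ × 2 × 16 = 16.

16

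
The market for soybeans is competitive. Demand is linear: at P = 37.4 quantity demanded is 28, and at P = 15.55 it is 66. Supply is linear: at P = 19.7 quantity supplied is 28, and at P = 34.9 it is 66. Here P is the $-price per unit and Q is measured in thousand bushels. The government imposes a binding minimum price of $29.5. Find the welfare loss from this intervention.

Demand slope = (15.55 − 37.4)/(66 − 28) = −0.575, so P = 53.5 − 0.575Q.
Supply slope = (34.9 − 19.7)/(66 − 28) = 0.4, so P = 8.5 + 0.4Q.
Competitive equilibrium: 53.5 − 0.575Q = 8.5 + 0.4Q → Q* = 46.1538, P* = 26.9615.
At the floor P = 29.5, quantity demanded = (53.5 − 29.5)/0.575 = 41.7391.
Sellers' marginal cost at Q' = 41.7391: 8.5 + 0.4·41.7391 = 25.1956.
ΔQ = 46.1538 − 41.7391 = 4.4147; wedge = 29.5 − 25.1956 = 4.3044.
DWL = ½ × 4.4147 × 4.3044 = $9.50 thousand.

$9.50 thousand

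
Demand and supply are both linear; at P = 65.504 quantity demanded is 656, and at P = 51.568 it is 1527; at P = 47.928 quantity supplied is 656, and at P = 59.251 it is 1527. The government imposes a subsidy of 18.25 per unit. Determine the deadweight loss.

Demand slope = (51.568 − 65.504)/(1527 − 656) = −0.016, so P = 76 − 0.016Q.
Supply slope = (59.251 − 47.928)/(1527 − 656) = 0.013, so P = 39.4 + 0.013Q.
Competitive equilibrium: 76 − 0.016Q = 39.4 + 0.013Q → Q* = 1262.069, P* = 55.8069.
The subsidy lowers effective supply by 18.25: P = 21.15 + 0.013Q.
New quantity: 76 − 0.016Q = 21.15 + 0.013Q → Q' = 1891.3793.
Overproduction ΔQ = 1891.3793 − 1262.069 = 629.3103; wedge = subsidy = 18.25.
Welfare loss = ½ × 629.3103 × 18.25 = 5742.46.

5742.46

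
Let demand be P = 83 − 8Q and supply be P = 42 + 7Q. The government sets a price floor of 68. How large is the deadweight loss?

5.53

Competitive equilibrium: 83 − 8Q = 42 + 7Q → Q* = 2.7333, P* = 61.1333.
At the floor P = 68, quantity demanded = (83 − 68)/8 = 1.875.
Sellers' marginal cost at Q' = 1.875: 42 + 7·1.875 = 55.125.
ΔQ = 2.7333 − 1.875 = 0.8583; wedge = 68 − 55.125 = 12.875.
The triangle = ½ × 0.8583 × 12.875 = 5.53.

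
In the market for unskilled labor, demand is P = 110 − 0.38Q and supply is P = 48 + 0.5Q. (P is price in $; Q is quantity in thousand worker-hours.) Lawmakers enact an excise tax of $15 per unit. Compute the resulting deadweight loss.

Competitive equilibrium: 110 − 0.38Q = 48 + 0.5Q → Q* = 70.4545, P* = 83.2273.
With the tax, the buyer price exceeds the seller price by 15: (110 − 0.38Q) − (48 + 0.5Q) = 15 → Q' = 53.4091.
ΔQ = 70.4545 − 53.4091 = 17.0454; the wedge equals the tax, 15.
The triangle = ½ × 17.0454 × 15 = $127.84 thousand.

$127.84 thousand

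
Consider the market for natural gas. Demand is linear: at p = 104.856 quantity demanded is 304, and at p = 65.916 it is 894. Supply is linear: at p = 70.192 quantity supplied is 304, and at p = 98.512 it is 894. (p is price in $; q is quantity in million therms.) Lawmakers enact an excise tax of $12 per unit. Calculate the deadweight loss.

Demand slope = (65.916 − 104.856)/(894 − 304) = −0.066, so p = 124.92 − 0.066q.
Supply slope = (98.512 − 70.192)/(894 − 304) = 0.048, so p = 55.6 + 0.048q.
Competitive equilibrium: 124.92 − 0.066q = 55.6 + 0.048q → q* = 608.0702, p* = 84.7874.
With the tax, the buyer price exceeds the seller price by 12: (124.92 − 0.066q) − (55.6 + 0.048q) = 12 → q' = 502.807.
Δq = 608.0702 − 502.807 = 105.2632; the wedge equals the tax, 12.
Welfare loss = ½ × 105.2632 × 12 = $631.58 million.

$631.58 million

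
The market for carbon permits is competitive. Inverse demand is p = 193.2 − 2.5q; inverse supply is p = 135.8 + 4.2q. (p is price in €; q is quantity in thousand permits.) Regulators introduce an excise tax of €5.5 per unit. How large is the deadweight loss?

€2.26 thousand

Competitive equilibrium: 193.2 − 2.5q = 135.8 + 4.2q → q* = 8.5672, p* = 171.7821.
With the tax, the buyer price exceeds the seller price by 5.5: (193.2 − 2.5q) − (135.8 + 4.2q) = 5.5 → q' = 7.7463.
Δq = 8.5672 − 7.7463 = 0.8209; the wedge equals the tax, 5.5.
DWL = ½ × 0.8209 × 5.5 = €2.26 thousand.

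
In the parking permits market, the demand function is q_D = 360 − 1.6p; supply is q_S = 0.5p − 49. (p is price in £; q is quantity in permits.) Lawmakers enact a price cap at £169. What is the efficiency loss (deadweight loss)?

In inverse form: demand p = 225 − 0.625q, supply p = 98 + 2q.
Competitive equilibrium: 225 − 0.625q = 98 + 2q → q* = 48.381, p* = 194.7619.
At the ceiling p = 169, quantity supplied = (169 − 98)/2 = 35.5.
Willingness to pay at q' = 35.5: 225 − 0.625·35.5 = 202.8125.
Δq = 48.381 − 35.5 = 12.881; wedge = 202.8125 − 169 = 33.8125.
Welfare loss = ½ × 12.881 × 33.8125 = £217.77.

£217.77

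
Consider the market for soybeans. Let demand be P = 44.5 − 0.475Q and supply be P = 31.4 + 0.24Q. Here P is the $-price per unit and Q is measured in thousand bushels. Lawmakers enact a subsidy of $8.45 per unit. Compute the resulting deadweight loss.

$49.93 thousand

Competitive equilibrium: 44.5 − 0.475Q = 31.4 + 0.24Q → Q* = 18.3217, P* = 35.7972.
The subsidy lowers effective supply by 8.45: P = 22.95 + 0.24Q.
New quantity: 44.5 − 0.475Q = 22.95 + 0.24Q → Q' = 30.1399.
Overproduction ΔQ = 30.1399 − 18.3217 = 11.8182; wedge = subsidy = 8.45.
Deadweight loss = ½ × 11.8182 × 8.45 = $49.93 thousand.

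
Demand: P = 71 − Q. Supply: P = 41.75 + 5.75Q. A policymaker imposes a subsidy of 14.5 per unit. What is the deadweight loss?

15.57

Competitive equilibrium: 71 − Q = 41.75 + 5.75Q → Q* = 4.3333, P* = 66.6667.
The subsidy lowers effective supply by 14.5: P = 27.25 + 5.75Q.
New quantity: 71 − Q = 27.25 + 5.75Q → Q' = 6.4815.
Overproduction ΔQ = 6.4815 − 4.3333 = 2.1482; wedge = subsidy = 14.5.
The triangle = ½ × 2.1482 × 14.5 = 15.57.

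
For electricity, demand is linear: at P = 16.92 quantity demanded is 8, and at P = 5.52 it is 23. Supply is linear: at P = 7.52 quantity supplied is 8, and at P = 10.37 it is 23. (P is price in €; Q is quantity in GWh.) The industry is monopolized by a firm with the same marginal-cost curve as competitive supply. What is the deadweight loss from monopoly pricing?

€30.05

Demand slope = (5.52 − 16.92)/(23 − 8) = −0.76, so P = 23 − 0.76Q.
Supply slope = (10.37 − 7.52)/(23 − 8) = 0.19, so P = 6 + 0.19Q.
Competitive equilibrium: 23 − 0.76Q = 6 + 0.19Q → Q* = 17.8947, P* = 9.4.
Marginal revenue: MR = 23 − 1.52Q. Set MR = MC: 23 − 1.52Q = 6 + 0.19Q → Q_m = 9.9415.
Price P_m = 23 − 0.76·9.9415 = 15.4445; MC(Q_m) = 6 + 0.19·9.9415 = 7.8889.
Competitive Q* = 17.8947, so ΔQ = 7.9532; wedge = 15.4445 − 7.8889 = 7.5556.
Welfare loss = ½ × 7.9532 × 7.5556 = €30.05.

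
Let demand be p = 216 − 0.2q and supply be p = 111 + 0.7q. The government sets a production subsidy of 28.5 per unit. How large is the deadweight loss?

Competitive equilibrium: 216 − 0.2q = 111 + 0.7q → q* = 116.6667, p* = 192.6667.
The subsidy lowers effective supply by 28.5: p = 82.5 + 0.7q.
New quantity: 216 − 0.2q = 82.5 + 0.7q → q' = 148.3333.
Overproduction Δq = 148.3333 − 116.6667 = 31.6666; wedge = subsidy = 28.5.
DWL = ½ × 31.6666 × 28.5 = 451.25.

451.25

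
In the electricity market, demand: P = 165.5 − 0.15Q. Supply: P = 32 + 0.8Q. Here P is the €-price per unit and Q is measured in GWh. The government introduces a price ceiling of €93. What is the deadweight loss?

€1962.44

Competitive equilibrium: 165.5 − 0.15Q = 32 + 0.8Q → Q* = 140.5263, P* = 144.4211.
At the ceiling P = 93, quantity supplied = (93 − 32)/0.8 = 76.25.
Willingness to pay at Q' = 76.25: 165.5 − 0.15·76.25 = 154.0625.
ΔQ = 140.5263 − 76.25 = 64.2763; wedge = 154.0625 − 93 = 61.0625.
DWL = ½ × 64.2763 × 61.0625 = €1962.44.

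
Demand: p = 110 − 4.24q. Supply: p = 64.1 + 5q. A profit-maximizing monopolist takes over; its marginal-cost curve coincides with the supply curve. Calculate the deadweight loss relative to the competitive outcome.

11.28

Competitive equilibrium: 110 − 4.24q = 64.1 + 5q → q* = 4.9675, p* = 88.9377.
Marginal revenue: MR = 110 − 8.48q. Set MR = MC: 110 − 8.48q = 64.1 + 5q → q_m = 3.405.
Price p_m = 110 − 4.24·3.405 = 95.5628; MC(q_m) = 64.1 + 5·3.405 = 81.125.
Competitive q* = 4.9675, so Δq = 1.5625; wedge = 95.5628 − 81.125 = 14.4378.
DWL = ½ × 1.5625 × 14.4378 = 11.28.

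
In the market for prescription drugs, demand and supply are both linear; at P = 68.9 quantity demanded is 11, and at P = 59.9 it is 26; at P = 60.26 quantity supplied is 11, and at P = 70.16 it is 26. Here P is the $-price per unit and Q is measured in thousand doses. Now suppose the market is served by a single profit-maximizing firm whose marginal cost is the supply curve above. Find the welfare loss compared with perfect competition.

Demand slope = (59.9 − 68.9)/(26 − 11) = −0.6, so P = 75.5 − 0.6Q.
Supply slope = (70.16 − 60.26)/(26 − 11) = 0.66, so P = 53 + 0.66Q.
Competitive equilibrium: 75.5 − 0.6Q = 53 + 0.66Q → Q* = 17.8571, P* = 64.7857.
Marginal revenue: MR = 75.5 − 1.2Q. Set MR = MC: 75.5 − 1.2Q = 53 + 0.66Q → Q_m = 12.0968.
Price P_m = 75.5 − 0.6·12.0968 = 68.2419; MC(Q_m) = 53 + 0.66·12.0968 = 60.9839.
Competitive Q* = 17.8571, so ΔQ = 5.7603; wedge = 68.2419 − 60.9839 = 7.258.
Welfare loss = ½ × 5.7603 × 7.258 = $20.90 thousand.

$20.90 thousand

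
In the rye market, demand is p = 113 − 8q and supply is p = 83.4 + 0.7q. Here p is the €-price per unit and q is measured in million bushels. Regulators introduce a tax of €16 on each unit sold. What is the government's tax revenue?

€25.01 million

Competitive equilibrium: 113 − 8q = 83.4 + 0.7q → q* = 3.4023, p* = 85.7816.
With the tax, the buyer price exceeds the seller price by 16: (113 − 8q) − (83.4 + 0.7q) = 16 → q' = 1.5632.
Tax revenue = 16 × 1.5632 = €25.01 million.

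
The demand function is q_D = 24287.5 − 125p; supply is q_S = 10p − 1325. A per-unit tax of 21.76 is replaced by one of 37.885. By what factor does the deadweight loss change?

In inverse form: demand p = 194.3 − 0.008q, supply p = 132.5 + 0.1q.
Competitive equilibrium: 194.3 − 0.008q = 132.5 + 0.1q → q* = 572.2222, p* = 189.7222.
For a per-unit tax t: Δq = t/0.108, so DWL = ½·t·(t/0.108) = t²/0.216.
At t = 21.76: DWL = 2192.119. At t = 37.885: DWL = 6644.783.
Ratio = (37.885/21.76)² = 3.031.

3.031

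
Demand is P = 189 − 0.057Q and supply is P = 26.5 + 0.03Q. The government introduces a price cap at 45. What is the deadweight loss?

68093.81

Competitive equilibrium: 189 − 0.057Q = 26.5 + 0.03Q → Q* = 1867.8161, P* = 82.5345.
At the ceiling P = 45, quantity supplied = (45 − 26.5)/0.03 = 616.6667.
Willingness to pay at Q' = 616.6667: 189 − 0.057·616.6667 = 153.85.
ΔQ = 1867.8161 − 616.6667 = 1251.1494; wedge = 153.85 − 45 = 108.85.
The triangle = ½ × 1251.1494 × 108.85 = 68093.81.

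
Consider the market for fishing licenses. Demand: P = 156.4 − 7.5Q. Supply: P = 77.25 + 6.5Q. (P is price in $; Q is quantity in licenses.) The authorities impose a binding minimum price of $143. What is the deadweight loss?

Competitive equilibrium: 156.4 − 7.5Q = 77.25 + 6.5Q → Q* = 5.6536, P* = 113.9982.
At the floor P = 143, quantity demanded = (156.4 − 143)/7.5 = 1.7867.
Sellers' marginal cost at Q' = 1.7867: 77.25 + 6.5·1.7867 = 88.8636.
ΔQ = 5.6536 − 1.7867 = 3.8669; wedge = 143 − 88.8636 = 54.1364.
DWL = ½ × 3.8669 × 54.1364 = $104.67.

$104.67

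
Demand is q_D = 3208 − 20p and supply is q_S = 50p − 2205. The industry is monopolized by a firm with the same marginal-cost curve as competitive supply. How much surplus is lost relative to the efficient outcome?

In inverse form: demand p = 160.4 − 0.05q, supply p = 44.1 + 0.02q.
Competitive equilibrium: 160.4 − 0.05q = 44.1 + 0.02q → q* = 1661.42857, p* = 77.32857.
Marginal revenue: MR = 160.4 − 0.1q. Set MR = MC: 160.4 − 0.1q = 44.1 + 0.02q → q_m = 969.16667.
Price p_m = 160.4 − 0.05·969.16667 = 111.94167; MC(q_m) = 44.1 + 0.02·969.16667 = 63.48333.
Competitive q* = 1661.42857, so Δq = 692.2619; wedge = 111.94167 − 63.48333 = 48.45834.
DWL = ½ × 692.2619 × 48.45834 = 16772.93.

16772.93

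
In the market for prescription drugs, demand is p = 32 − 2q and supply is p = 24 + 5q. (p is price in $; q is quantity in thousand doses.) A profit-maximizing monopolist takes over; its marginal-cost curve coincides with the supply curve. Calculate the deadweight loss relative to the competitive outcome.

Competitive equilibrium: 32 − 2q = 24 + 5q → q* = 1.1429, p* = 29.7143.
Marginal revenue: MR = 32 − 4q. Set MR = MC: 32 − 4q = 24 + 5q → q_m = 0.8889.
Price p_m = 32 − 2·0.8889 = 30.2222; MC(q_m) = 24 + 5·0.8889 = 28.4445.
Competitive q* = 1.1429, so Δq = 0.254; wedge = 30.2222 − 28.4445 = 1.7777.
The triangle = ½ × 0.254 × 1.7777 = $0.23 thousand.

$0.23 thousand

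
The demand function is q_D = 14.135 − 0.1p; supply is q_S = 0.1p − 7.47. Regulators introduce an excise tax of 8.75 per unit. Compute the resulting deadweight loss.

1.91

In inverse form: demand p = 141.35 − 10q, supply p = 74.7 + 10q.
Competitive equilibrium: 141.35 − 10q = 74.7 + 10q → q* = 3.3325, p* = 108.025.
With the tax, the buyer price exceeds the seller price by 8.75: (141.35 − 10q) − (74.7 + 10q) = 8.75 → q' = 2.895.
Δq = 3.3325 − 2.895 = 0.4375; the wedge equals the tax, 8.75.
Deadweight loss = ½ × 0.4375 × 8.75 = 1.91.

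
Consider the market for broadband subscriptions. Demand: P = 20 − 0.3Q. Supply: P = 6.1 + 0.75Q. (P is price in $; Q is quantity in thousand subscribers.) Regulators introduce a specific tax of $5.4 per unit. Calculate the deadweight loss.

$13.89 thousand

Competitive equilibrium: 20 − 0.3Q = 6.1 + 0.75Q → Q* = 13.2381, P* = 16.0286.
With the tax, the buyer price exceeds the seller price by 5.4: (20 − 0.3Q) − (6.1 + 0.75Q) = 5.4 → Q' = 8.0952.
ΔQ = 13.2381 − 8.0952 = 5.1429; the wedge equals the tax, 5.4.
Welfare loss = ½ × 5.1429 × 5.4 = $13.89 thousand.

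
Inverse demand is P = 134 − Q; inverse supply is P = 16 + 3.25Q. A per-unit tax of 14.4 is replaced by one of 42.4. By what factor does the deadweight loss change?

Competitive equilibrium: 134 − Q = 16 + 3.25Q → Q* = 27.7647, P* = 106.2353.
For a per-unit tax t: ΔQ = t/4.25, so DWL = ½·t·(t/4.25) = t²/8.5.
At t = 14.4: DWL = 24.395. At t = 42.4: DWL = 211.501.
Ratio = (42.4/14.4)² = 8.670.

8.670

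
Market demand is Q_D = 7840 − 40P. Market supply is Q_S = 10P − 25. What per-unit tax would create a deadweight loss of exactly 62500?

125

In inverse form: demand P = 196 − 0.025Q, supply P = 2.5 + 0.1Q.
Competitive equilibrium: 196 − 0.025Q = 2.5 + 0.1Q → Q* = 1548, P* = 157.3.
A tax t gives ΔQ = t/0.125 and wedge t, so DWL = t²/0.25.
t²/0.25 = 62500 → t² = 15625 → t = 125.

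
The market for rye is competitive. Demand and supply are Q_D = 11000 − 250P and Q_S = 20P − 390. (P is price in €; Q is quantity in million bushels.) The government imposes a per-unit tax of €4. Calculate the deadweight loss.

In inverse form: demand P = 44 − 0.004Q, supply P = 19.5 + 0.05Q.
Competitive equilibrium: 44 − 0.004Q = 19.5 + 0.05Q → Q* = 453.7037, P* = 42.1852.
With the tax, the buyer price exceeds the seller price by 4: (44 − 0.004Q) − (19.5 + 0.05Q) = 4 → Q' = 379.6296.
ΔQ = 453.7037 − 379.6296 = 74.0741; the wedge equals the tax, 4.
Welfare loss = ½ × 74.0741 × 4 = €148.15 million.

€148.15 million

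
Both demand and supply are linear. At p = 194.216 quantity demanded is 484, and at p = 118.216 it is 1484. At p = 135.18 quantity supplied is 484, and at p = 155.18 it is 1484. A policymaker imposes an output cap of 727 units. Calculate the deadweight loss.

6640.94

Demand slope = (118.216 − 194.216)/(1484 − 484) = −0.076, so p = 231 − 0.076q.
Supply slope = (155.18 − 135.18)/(1484 − 484) = 0.02, so p = 125.5 + 0.02q.
Competitive equilibrium: 231 − 0.076q = 125.5 + 0.02q → q* = 1098.9583, p* = 147.4792.
At q = 727: demand price = 231 − 0.076·727 = 175.748; supply price = 125.5 + 0.02·727 = 140.04.
Δq = 1098.9583 − 727 = 371.9583; wedge = 175.748 − 140.04 = 35.708.
The triangle = ½ × 371.9583 × 35.708 = 6640.94.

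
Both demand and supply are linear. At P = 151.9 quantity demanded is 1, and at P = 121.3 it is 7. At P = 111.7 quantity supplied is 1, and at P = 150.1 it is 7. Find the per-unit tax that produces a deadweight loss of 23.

Demand slope = (121.3 − 151.9)/(7 − 1) = −5.1, so P = 157 − 5.1Q.
Supply slope = (150.1 − 111.7)/(7 − 1) = 6.4, so P = 105.3 + 6.4Q.
Competitive equilibrium: 157 − 5.1Q = 105.3 + 6.4Q → Q* = 4.4957, P* = 134.0722.
A tax t gives ΔQ = t/11.5 and wedge t, so DWL = t²/23.
t²/23 = 23 → t² = 529 → t = 23.

23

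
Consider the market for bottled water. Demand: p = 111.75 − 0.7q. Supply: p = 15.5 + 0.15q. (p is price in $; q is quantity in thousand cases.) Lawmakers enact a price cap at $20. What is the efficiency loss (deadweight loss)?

Competitive equilibrium: 111.75 − 0.7q = 15.5 + 0.15q → q* = 113.2353, p* = 32.4853.
At the ceiling p = 20, quantity supplied = (20 − 15.5)/0.15 = 30.
Willingness to pay at q' = 30: 111.75 − 0.7·30 = 90.75.
Δq = 113.2353 − 30 = 83.2353; wedge = 90.75 − 20 = 70.75.
The triangle = ½ × 83.2353 × 70.75 = $2944.45 thousand.

$2944.45 thousand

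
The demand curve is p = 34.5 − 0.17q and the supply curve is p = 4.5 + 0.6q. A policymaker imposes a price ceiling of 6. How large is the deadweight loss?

511.82

Competitive equilibrium: 34.5 − 0.17q = 4.5 + 0.6q → q* = 38.961, p* = 27.8766.
At the ceiling p = 6, quantity supplied = (6 − 4.5)/0.6 = 2.5.
Willingness to pay at q' = 2.5: 34.5 − 0.17·2.5 = 34.075.
Δq = 38.961 − 2.5 = 36.461; wedge = 34.075 − 6 = 28.075.
Welfare loss = ½ × 36.461 × 28.075 = 511.82.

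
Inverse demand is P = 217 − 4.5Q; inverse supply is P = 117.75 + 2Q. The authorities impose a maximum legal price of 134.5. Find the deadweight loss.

Competitive equilibrium: 217 − 4.5Q = 117.75 + 2Q → Q* = 15.2692, P* = 148.2885.
At the ceiling P = 134.5, quantity supplied = (134.5 − 117.75)/2 = 8.375.
Willingness to pay at Q' = 8.375: 217 − 4.5·8.375 = 179.3125.
ΔQ = 15.2692 − 8.375 = 6.8942; wedge = 179.3125 − 134.5 = 44.8125.
The triangle = ½ × 6.8942 × 44.8125 = 154.47.

154.47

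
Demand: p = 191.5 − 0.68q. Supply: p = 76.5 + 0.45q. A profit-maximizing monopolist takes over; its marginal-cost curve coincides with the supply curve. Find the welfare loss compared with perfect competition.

Competitive equilibrium: 191.5 − 0.68q = 76.5 + 0.45q → q* = 101.7699, p* = 122.2965.
Marginal revenue: MR = 191.5 − 1.36q. Set MR = MC: 191.5 − 1.36q = 76.5 + 0.45q → q_m = 63.5359.
Price p_m = 191.5 − 0.68·63.5359 = 148.2956; MC(q_m) = 76.5 + 0.45·63.5359 = 105.0912.
Competitive q* = 101.7699, so Δq = 38.234; wedge = 148.2956 − 105.0912 = 43.2044.
Deadweight loss = ½ × 38.234 × 43.2044 = 825.94.

825.94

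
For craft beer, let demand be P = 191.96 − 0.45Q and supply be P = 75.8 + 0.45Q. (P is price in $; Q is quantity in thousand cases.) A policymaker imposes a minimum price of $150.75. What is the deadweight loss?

$632.44 thousand

Competitive equilibrium: 191.96 − 0.45Q = 75.8 + 0.45Q → Q* = 129.0667, P* = 133.88.
At the floor P = 150.75, quantity demanded = (191.96 − 150.75)/0.45 = 91.5778.
Sellers' marginal cost at Q' = 91.5778: 75.8 + 0.45·91.5778 = 117.01.
ΔQ = 129.0667 − 91.5778 = 37.4889; wedge = 150.75 − 117.01 = 33.74.
Welfare loss = ½ × 37.4889 × 33.74 = $632.44 thousand.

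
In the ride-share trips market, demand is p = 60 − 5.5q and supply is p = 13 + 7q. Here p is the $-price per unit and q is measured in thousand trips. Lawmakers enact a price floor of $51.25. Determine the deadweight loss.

$29.41 thousand

Competitive equilibrium: 60 − 5.5q = 13 + 7q → q* = 3.76, p* = 39.32.
At the floor p = 51.25, quantity demanded = (60 − 51.25)/5.5 = 1.5909.
Sellers' marginal cost at q' = 1.5909: 13 + 7·1.5909 = 24.1363.
Δq = 3.76 − 1.5909 = 2.1691; wedge = 51.25 − 24.1363 = 27.1137.
The triangle = ½ × 2.1691 × 27.1137 = $29.41 thousand.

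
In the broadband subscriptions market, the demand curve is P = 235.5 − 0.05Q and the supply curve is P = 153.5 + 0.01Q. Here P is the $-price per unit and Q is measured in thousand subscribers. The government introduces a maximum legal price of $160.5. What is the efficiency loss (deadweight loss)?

$13333.33 thousand

Competitive equilibrium: 235.5 − 0.05Q = 153.5 + 0.01Q → Q* = 1366.6667, P* = 167.1667.
At the ceiling P = 160.5, quantity supplied = (160.5 − 153.5)/0.01 = 700.
Willingness to pay at Q' = 700: 235.5 − 0.05·700 = 200.5.
ΔQ = 1366.6667 − 700 = 666.6667; wedge = 200.5 − 160.5 = 40.
Deadweight loss = ½ × 666.6667 × 40 = $13333.33 thousand.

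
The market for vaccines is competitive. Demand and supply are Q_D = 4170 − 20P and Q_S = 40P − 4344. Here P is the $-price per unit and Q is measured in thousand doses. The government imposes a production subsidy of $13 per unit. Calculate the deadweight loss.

In inverse form: demand P = 208.5 − 0.05Q, supply P = 108.6 + 0.025Q.
Competitive equilibrium: 208.5 − 0.05Q = 108.6 + 0.025Q → Q* = 1332, P* = 141.9.
The subsidy lowers effective supply by 13: P = 95.6 + 0.025Q.
New quantity: 208.5 − 0.05Q = 95.6 + 0.025Q → Q' = 1505.3333.
Overproduction ΔQ = 1505.3333 − 1332 = 173.3333; wedge = subsidy = 13.
Deadweight loss = ½ × 173.3333 × 13 = $1126.67 thousand.

$1126.67 thousand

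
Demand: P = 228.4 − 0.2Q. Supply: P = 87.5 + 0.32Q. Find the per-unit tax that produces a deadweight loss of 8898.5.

Competitive equilibrium: 228.4 − 0.2Q = 87.5 + 0.32Q → Q* = 270.9615, P* = 174.2077.
A tax t gives ΔQ = t/0.52 and wedge t, so DWL = t²/1.04.
t²/1.04 = 8898.5 → t² = 9254.44 → t = 96.2.

96.2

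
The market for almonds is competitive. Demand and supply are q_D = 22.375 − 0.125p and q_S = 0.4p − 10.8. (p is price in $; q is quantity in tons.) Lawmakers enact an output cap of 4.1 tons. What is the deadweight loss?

In inverse form: demand p = 179 − 8q, supply p = 27 + 2.5q.
Competitive equilibrium: 179 − 8q = 27 + 2.5q → q* = 14.4762, p* = 63.1905.
At q = 4.1: demand price = 179 − 8·4.1 = 146.2; supply price = 27 + 2.5·4.1 = 37.25.
Δq = 14.4762 − 4.1 = 10.3762; wedge = 146.2 − 37.25 = 108.95.
The triangle = ½ × 10.3762 × 108.95 = $565.24.

$565.24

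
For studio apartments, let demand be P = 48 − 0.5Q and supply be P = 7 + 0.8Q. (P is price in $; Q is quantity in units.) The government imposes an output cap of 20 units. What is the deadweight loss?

Competitive equilibrium: 48 − 0.5Q = 7 + 0.8Q → Q* = 31.5385, P* = 32.2308.
At Q = 20: demand price = 48 − 0.5·20 = 38; supply price = 7 + 0.8·20 = 23.
ΔQ = 31.5385 − 20 = 11.5385; wedge = 38 − 23 = 15.
The triangle = ½ × 11.5385 × 15 = $86.54.

$86.54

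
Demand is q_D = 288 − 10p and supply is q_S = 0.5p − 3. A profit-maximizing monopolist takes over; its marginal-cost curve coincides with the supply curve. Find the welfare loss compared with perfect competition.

In inverse form: demand p = 28.8 − 0.1q, supply p = 6 + 2q.
Competitive equilibrium: 28.8 − 0.1q = 6 + 2q → q* = 10.8571, p* = 27.7143.
Marginal revenue: MR = 28.8 − 0.2q. Set MR = MC: 28.8 − 0.2q = 6 + 2q → q_m = 10.3636.
Price p_m = 28.8 − 0.1·10.3636 = 27.7636; MC(q_m) = 6 + 2·10.3636 = 26.7272.
Competitive q* = 10.8571, so Δq = 0.4935; wedge = 27.7636 − 26.7272 = 1.0364.
Deadweight loss = ½ × 0.4935 × 1.0364 = 0.26.

0.26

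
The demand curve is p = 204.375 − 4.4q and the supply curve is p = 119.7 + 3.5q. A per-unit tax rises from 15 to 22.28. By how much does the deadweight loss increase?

17.18

Competitive equilibrium: 204.375 − 4.4q = 119.7 + 3.5q → q* = 10.7184, p* = 157.2142.
For a per-unit tax t: Δq = t/7.9, so DWL = ½·t·(t/7.9) = t²/15.8.
At t = 15: DWL = 14.241. At t = 22.28: DWL = 31.418.
Increase = 31.418 − 14.241 = 17.18.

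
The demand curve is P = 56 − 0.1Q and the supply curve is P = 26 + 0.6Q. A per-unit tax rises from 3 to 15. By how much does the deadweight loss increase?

Competitive equilibrium: 56 − 0.1Q = 26 + 0.6Q → Q* = 42.8571, P* = 51.7143.
For a per-unit tax t: ΔQ = t/0.7, so DWL = ½·t·(t/0.7) = t²/1.4.
At t = 3: DWL = 6.429. At t = 15: DWL = 160.714.
Increase = 160.714 − 6.429 = 154.29.

154.29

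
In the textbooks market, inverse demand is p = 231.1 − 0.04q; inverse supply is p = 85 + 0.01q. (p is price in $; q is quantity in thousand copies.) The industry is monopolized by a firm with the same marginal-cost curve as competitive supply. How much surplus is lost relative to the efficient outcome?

$42163.38 thousand

Competitive equilibrium: 231.1 − 0.04q = 85 + 0.01q → q* = 2922, p* = 114.22.
Marginal revenue: MR = 231.1 − 0.08q. Set MR = MC: 231.1 − 0.08q = 85 + 0.01q → q_m = 1623.33333.
Price p_m = 231.1 − 0.04·1623.33333 = 166.16667; MC(q_m) = 85 + 0.01·1623.33333 = 101.23333.
Competitive q* = 2922, so Δq = 1298.66667; wedge = 166.16667 − 101.23333 = 64.93334.
The triangle = ½ × 1298.66667 × 64.93334 = $42163.38 thousand.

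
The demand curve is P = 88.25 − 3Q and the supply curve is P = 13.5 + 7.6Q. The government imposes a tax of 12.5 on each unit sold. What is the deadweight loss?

Competitive equilibrium: 88.25 − 3Q = 13.5 + 7.6Q → Q* = 7.0519, P* = 67.0943.
With the tax, the buyer price exceeds the seller price by 12.5: (88.25 − 3Q) − (13.5 + 7.6Q) = 12.5 → Q' = 5.8726.
ΔQ = 7.0519 − 5.8726 = 1.1793; the wedge equals the tax, 12.5.
The triangle = ½ × 1.1793 × 12.5 = 7.37.

7.37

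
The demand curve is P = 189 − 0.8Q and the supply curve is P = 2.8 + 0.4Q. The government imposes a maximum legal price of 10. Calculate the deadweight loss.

Competitive equilibrium: 189 − 0.8Q = 2.8 + 0.4Q → Q* = 155.1667, P* = 64.8667.
At the ceiling P = 10, quantity supplied = (10 − 2.8)/0.4 = 18.
Willingness to pay at Q' = 18: 189 − 0.8·18 = 174.6.
ΔQ = 155.1667 − 18 = 137.1667; wedge = 174.6 − 10 = 164.6.
The triangle = ½ × 137.1667 × 164.6 = 11288.82.

11288.82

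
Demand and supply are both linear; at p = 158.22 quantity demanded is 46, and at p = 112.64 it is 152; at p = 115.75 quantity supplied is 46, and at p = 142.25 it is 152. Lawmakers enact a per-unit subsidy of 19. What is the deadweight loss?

Demand slope = (112.64 − 158.22)/(152 − 46) = −0.43, so p = 178 − 0.43q.
Supply slope = (142.25 − 115.75)/(152 − 46) = 0.25, so p = 104.25 + 0.25q.
Competitive equilibrium: 178 − 0.43q = 104.25 + 0.25q → q* = 108.4559, p* = 131.364.
The subsidy lowers effective supply by 19: p = 85.25 + 0.25q.
New quantity: 178 − 0.43q = 85.25 + 0.25q → q' = 136.3971.
Overproduction Δq = 136.3971 − 108.4559 = 27.9412; wedge = subsidy = 19.
Welfare loss = ½ × 27.9412 × 19 = 265.44.

265.44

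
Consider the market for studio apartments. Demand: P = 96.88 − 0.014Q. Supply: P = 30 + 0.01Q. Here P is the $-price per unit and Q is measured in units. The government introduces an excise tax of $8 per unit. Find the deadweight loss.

Competitive equilibrium: 96.88 − 0.014Q = 30 + 0.01Q → Q* = 2786.6667, P* = 57.8667.
With the tax, the buyer price exceeds the seller price by 8: (96.88 − 0.014Q) − (30 + 0.01Q) = 8 → Q' = 2453.3333.
ΔQ = 2786.6667 − 2453.3333 = 333.3334; the wedge equals the tax, 8.
The triangle = ½ × 333.3334 × 8 = $1333.33.

$1333.33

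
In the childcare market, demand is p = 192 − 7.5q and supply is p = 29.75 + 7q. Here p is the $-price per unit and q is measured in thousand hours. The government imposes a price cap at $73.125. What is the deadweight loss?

$180.76 thousand

Competitive equilibrium: 192 − 7.5q = 29.75 + 7q → q* = 11.1897, p* = 108.0776.
At the ceiling p = 73.125, quantity supplied = (73.125 − 29.75)/7 = 6.1964.
Willingness to pay at q' = 6.1964: 192 − 7.5·6.1964 = 145.527.
Δq = 11.1897 − 6.1964 = 4.9933; wedge = 145.527 − 73.125 = 72.402.
DWL = ½ × 4.9933 × 72.402 = $180.76 thousand.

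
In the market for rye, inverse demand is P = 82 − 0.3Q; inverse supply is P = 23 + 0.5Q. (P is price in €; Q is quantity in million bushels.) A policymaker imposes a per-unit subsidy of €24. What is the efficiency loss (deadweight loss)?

€360 million

Competitive equilibrium: 82 − 0.3Q = 23 + 0.5Q → Q* = 73.75, P* = 59.875.
The subsidy lowers effective supply by 24: P = 0.5Q − 1.
New quantity: 82 − 0.3Q = 0.5Q − 1 → Q' = 103.75.
Overproduction ΔQ = 103.75 − 73.75 = 30; wedge = subsidy = 24.
DWL = ½ × 30 × 24 = €360 million.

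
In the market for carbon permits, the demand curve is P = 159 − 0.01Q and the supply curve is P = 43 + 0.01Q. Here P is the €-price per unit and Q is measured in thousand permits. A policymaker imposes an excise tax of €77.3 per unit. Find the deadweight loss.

€149382.25 thousand

Competitive equilibrium: 159 − 0.01Q = 43 + 0.01Q → Q* = 5800, P* = 101.
With the tax, the buyer price exceeds the seller price by 77.3: (159 − 0.01Q) − (43 + 0.01Q) = 77.3 → Q' = 1935.
ΔQ = 5800 − 1935 = 3865; the wedge equals the tax, 77.3.
DWL = ½ × 3865 × 77.3 = €149382.25 thousand.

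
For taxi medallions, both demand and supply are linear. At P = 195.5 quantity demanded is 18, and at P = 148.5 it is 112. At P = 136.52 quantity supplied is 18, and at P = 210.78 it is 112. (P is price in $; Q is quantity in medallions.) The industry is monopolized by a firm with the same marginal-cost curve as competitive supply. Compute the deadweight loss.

$204.34

Demand slope = (148.5 − 195.5)/(112 − 18) = −0.5, so P = 204.5 − 0.5Q.
Supply slope = (210.78 − 136.52)/(112 − 18) = 0.79, so P = 122.3 + 0.79Q.
Competitive equilibrium: 204.5 − 0.5Q = 122.3 + 0.79Q → Q* = 63.7209, P* = 172.6395.
Marginal revenue: MR = 204.5 − Q. Set MR = MC: 204.5 − Q = 122.3 + 0.79Q → Q_m = 45.9218.
Price P_m = 204.5 − 0.5·45.9218 = 181.5391; MC(Q_m) = 122.3 + 0.79·45.9218 = 158.5782.
Competitive Q* = 63.7209, so ΔQ = 17.7991; wedge = 181.5391 − 158.5782 = 22.9609.
Deadweight loss = ½ × 17.7991 × 22.9609 = $204.34.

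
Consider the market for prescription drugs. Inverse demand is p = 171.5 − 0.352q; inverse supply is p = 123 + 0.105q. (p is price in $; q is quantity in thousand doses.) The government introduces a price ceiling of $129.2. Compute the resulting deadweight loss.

$506.46 thousand

Competitive equilibrium: 171.5 − 0.352q = 123 + 0.105q → q* = 106.1269, p* = 134.1433.
At the ceiling p = 129.2, quantity supplied = (129.2 − 123)/0.105 = 59.0476.
Willingness to pay at q' = 59.0476: 171.5 − 0.352·59.0476 = 150.7152.
Δq = 106.1269 − 59.0476 = 47.0793; wedge = 150.7152 − 129.2 = 21.5152.
DWL = ½ × 47.0793 × 21.5152 = $506.46 thousand.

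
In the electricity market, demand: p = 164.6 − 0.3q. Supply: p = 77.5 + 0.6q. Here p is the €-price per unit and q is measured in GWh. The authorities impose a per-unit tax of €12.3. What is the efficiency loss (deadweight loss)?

€84.05

Competitive equilibrium: 164.6 − 0.3q = 77.5 + 0.6q → q* = 96.7778, p* = 135.5667.
With the tax, the buyer price exceeds the seller price by 12.3: (164.6 − 0.3q) − (77.5 + 0.6q) = 12.3 → q' = 83.1111.
Δq = 96.7778 − 83.1111 = 13.6667; the wedge equals the tax, 12.3.
DWL = ½ × 13.6667 × 12.3 = €84.05.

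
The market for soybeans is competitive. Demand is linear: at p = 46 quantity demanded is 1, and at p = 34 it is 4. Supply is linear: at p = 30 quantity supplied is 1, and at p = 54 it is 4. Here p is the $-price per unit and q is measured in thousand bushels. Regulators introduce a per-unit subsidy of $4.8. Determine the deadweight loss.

$0.96 thousand

Demand slope = (34 − 46)/(4 − 1) = −4, so p = 50 − 4q.
Supply slope = (54 − 30)/(4 − 1) = 8, so p = 22 + 8q.
Competitive equilibrium: 50 − 4q = 22 + 8q → q* = 2.3333, p* = 40.6667.
The subsidy lowers effective supply by 4.8: p = 17.2 + 8q.
New quantity: 50 − 4q = 17.2 + 8q → q' = 2.7333.
Overproduction Δq = 2.7333 − 2.3333 = 0.4; wedge = subsidy = 4.8.
The triangle = ½ × 0.4 × 4.8 = $0.96 thousand.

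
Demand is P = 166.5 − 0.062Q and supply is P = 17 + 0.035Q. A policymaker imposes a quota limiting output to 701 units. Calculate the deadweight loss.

34240.92

Competitive equilibrium: 166.5 − 0.062Q = 17 + 0.035Q → Q* = 1541.2371, P* = 70.9433.
At Q = 701: demand price = 166.5 − 0.062·701 = 123.038; supply price = 17 + 0.035·701 = 41.535.
ΔQ = 1541.2371 − 701 = 840.2371; wedge = 123.038 − 41.535 = 81.503.
DWL = ½ × 840.2371 × 81.503 = 34240.92.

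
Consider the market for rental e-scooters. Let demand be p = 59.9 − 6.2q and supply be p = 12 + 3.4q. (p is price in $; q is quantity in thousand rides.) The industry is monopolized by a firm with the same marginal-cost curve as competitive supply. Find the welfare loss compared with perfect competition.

$18.40 thousand

Competitive equilibrium: 59.9 − 6.2q = 12 + 3.4q → q* = 4.9896, p* = 28.9646.
Marginal revenue: MR = 59.9 − 12.4q. Set MR = MC: 59.9 − 12.4q = 12 + 3.4q → q_m = 3.0316.
Price p_m = 59.9 − 6.2·3.0316 = 41.1041; MC(q_m) = 12 + 3.4·3.0316 = 22.3074.
Competitive q* = 4.9896, so Δq = 1.958; wedge = 41.1041 − 22.3074 = 18.7967.
DWL = ½ × 1.958 × 18.7967 = $18.40 thousand.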